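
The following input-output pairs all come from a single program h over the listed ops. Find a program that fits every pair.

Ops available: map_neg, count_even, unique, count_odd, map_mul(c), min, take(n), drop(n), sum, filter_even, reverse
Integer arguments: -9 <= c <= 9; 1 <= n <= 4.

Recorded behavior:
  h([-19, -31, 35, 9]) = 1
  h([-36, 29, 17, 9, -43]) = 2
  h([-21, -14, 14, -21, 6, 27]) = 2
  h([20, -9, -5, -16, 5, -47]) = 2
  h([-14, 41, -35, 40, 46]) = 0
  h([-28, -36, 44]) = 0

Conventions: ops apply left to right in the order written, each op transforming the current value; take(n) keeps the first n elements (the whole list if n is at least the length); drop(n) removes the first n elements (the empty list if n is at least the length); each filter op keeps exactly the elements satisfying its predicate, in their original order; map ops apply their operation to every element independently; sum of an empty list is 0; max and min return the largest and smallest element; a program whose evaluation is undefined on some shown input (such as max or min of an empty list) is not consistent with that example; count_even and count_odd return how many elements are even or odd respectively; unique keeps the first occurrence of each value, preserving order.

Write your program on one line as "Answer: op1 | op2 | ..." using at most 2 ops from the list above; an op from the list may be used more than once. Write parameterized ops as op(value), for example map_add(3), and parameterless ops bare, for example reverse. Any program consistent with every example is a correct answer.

drop(3) | count_odd

Check, running the answer program on each example:
  [-19, -31, 35, 9] -> [9] -> 1
  [-36, 29, 17, 9, -43] -> [9, -43] -> 2
  [-21, -14, 14, -21, 6, 27] -> [-21, 6, 27] -> 2
  [20, -9, -5, -16, 5, -47] -> [-16, 5, -47] -> 2
  [-14, 41, -35, 40, 46] -> [40, 46] -> 0
  [-28, -36, 44] -> [] -> 0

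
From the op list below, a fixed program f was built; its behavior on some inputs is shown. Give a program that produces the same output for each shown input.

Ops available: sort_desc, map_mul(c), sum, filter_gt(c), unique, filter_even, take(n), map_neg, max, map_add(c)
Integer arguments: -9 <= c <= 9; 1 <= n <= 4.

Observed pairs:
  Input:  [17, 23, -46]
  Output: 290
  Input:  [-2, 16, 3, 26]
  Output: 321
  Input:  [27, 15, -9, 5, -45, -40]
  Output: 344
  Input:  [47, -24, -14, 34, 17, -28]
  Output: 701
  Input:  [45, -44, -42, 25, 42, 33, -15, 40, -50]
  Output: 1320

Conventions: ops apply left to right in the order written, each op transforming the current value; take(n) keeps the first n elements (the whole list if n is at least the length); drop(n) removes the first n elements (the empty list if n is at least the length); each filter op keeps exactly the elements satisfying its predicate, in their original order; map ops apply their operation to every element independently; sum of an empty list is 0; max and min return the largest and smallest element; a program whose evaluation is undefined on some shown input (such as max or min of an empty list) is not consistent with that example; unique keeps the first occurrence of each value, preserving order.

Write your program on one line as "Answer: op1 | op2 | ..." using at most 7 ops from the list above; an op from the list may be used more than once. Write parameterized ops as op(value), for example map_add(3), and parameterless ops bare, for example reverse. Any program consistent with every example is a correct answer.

sort_desc | filter_gt(-7) | map_neg | map_mul(-7) | map_add(5) | sum

Check, running the answer program on each example:
  [17, 23, -46] -> [23, 17, -46] -> [23, 17] -> [-23, -17] -> [161, 119] -> [166, 124] -> 290
  [-2, 16, 3, 26] -> [26, 16, 3, -2] -> [26, 16, 3, -2] -> [-26, -16, -3, 2] -> [182, 112, 21, -14] -> [187, 117, 26, -9] -> 321
  [27, 15, -9, 5, -45, -40] -> [27, 15, 5, -9, -40, -45] -> [27, 15, 5] -> [-27, -15, -5] -> [189, 105, 35] -> [194, 110, 40] -> 344
  [47, -24, -14, 34, 17, -28] -> [47, 34, 17, -14, -24, -28] -> [47, 34, 17] -> [-47, -34, -17] -> [329, 238, 119] -> [334, 243, 124] -> 701
  [45, -44, -42, 25, 42, 33, -15, 40, -50] -> [45, 42, 40, 33, 25, -15, -42, -44, -50] -> [45, 42, 40, 33, 25] -> [-45, -42, -40, -33, -25] -> [315, 294, 280, 231, 175] -> [320, 299, 285, 236, 180] -> 1320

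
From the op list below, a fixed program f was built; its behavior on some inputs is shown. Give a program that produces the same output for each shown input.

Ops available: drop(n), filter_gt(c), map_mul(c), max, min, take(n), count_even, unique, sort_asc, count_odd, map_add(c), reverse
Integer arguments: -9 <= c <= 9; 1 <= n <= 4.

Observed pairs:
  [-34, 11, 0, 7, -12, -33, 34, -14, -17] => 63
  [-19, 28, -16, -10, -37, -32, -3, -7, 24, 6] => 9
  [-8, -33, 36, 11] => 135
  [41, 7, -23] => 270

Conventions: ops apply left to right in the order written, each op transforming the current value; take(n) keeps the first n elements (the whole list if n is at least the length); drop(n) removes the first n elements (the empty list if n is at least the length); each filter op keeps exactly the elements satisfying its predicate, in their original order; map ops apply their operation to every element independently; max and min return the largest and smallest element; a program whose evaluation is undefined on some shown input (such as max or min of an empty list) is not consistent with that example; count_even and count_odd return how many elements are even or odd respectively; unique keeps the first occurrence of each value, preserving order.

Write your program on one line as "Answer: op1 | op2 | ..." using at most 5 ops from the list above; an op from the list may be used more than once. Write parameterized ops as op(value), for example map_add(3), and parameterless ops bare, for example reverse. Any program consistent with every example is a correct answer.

map_add(-7) | map_mul(-9) | reverse | filter_gt(8) | min

Check, running the answer program on each example:
  [-34, 11, 0, 7, -12, -33, 34, -14, -17] -> [-41, 4, -7, 0, -19, -40, 27, -21, -24] -> [369, -36, 63, 0, 171, 360, -243, 189, 216] -> [216, 189, -243, 360, 171, 0, 63, -36, 369] -> [216, 189, 360, 171, 63, 369] -> 63
  [-19, 28, -16, -10, -37, -32, -3, -7, 24, 6] -> [-26, 21, -23, -17, -44, -39, -10, -14, 17, -1] -> [234, -189, 207, 153, 396, 351, 90, 126, -153, 9] -> [9, -153, 126, 90, 351, 396, 153, 207, -189, 234] -> [9, 126, 90, 351, 396, 153, 207, 234] -> 9
  [-8, -33, 36, 11] -> [-15, -40, 29, 4] -> [135, 360, -261, -36] -> [-36, -261, 360, 135] -> [360, 135] -> 135
  [41, 7, -23] -> [34, 0, -30] -> [-306, 0, 270] -> [270, 0, -306] -> [270] -> 270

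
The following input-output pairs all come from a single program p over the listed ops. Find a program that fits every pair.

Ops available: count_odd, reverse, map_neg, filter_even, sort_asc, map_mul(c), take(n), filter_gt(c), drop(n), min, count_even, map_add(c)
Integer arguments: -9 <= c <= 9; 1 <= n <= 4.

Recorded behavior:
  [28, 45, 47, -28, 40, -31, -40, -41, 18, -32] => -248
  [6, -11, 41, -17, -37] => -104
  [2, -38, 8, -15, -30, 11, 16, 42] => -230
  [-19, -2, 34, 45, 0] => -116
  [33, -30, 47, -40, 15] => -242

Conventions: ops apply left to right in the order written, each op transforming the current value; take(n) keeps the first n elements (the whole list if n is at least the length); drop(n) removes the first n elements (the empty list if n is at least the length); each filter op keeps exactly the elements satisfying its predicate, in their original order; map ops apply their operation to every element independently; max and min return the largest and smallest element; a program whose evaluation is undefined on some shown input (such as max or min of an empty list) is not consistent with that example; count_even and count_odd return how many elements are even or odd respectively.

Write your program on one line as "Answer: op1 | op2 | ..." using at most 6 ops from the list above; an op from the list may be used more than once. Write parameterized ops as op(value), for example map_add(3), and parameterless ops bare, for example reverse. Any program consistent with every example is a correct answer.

reverse | map_mul(-6) | drop(1) | map_neg | map_add(-2) | min

Check, running the answer program on each example:
  [28, 45, 47, -28, 40, -31, -40, -41, 18, -32] -> [-32, 18, -41, -40, -31, 40, -28, 47, 45, 28] -> [192, -108, 246, 240, 186, -240, 168, -282, -270, -168] -> [-108, 246, 240, 186, -240, 168, -282, -270, -168] -> [108, -246, -240, -186, 240, -168, 282, 270, 168] -> [106, -248, -242, -188, 238, -170, 280, 268, 166] -> -248
  [6, -11, 41, -17, -37] -> [-37, -17, 41, -11, 6] -> [222, 102, -246, 66, -36] -> [102, -246, 66, -36] -> [-102, 246, -66, 36] -> [-104, 244, -68, 34] -> -104
  [2, -38, 8, -15, -30, 11, 16, 42] -> [42, 16, 11, -30, -15, 8, -38, 2] -> [-252, -96, -66, 180, 90, -48, 228, -12] -> [-96, -66, 180, 90, -48, 228, -12] -> [96, 66, -180, -90, 48, -228, 12] -> [94, 64, -182, -92, 46, -230, 10] -> -230
  [-19, -2, 34, 45, 0] -> [0, 45, 34, -2, -19] -> [0, -270, -204, 12, 114] -> [-270, -204, 12, 114] -> [270, 204, -12, -114] -> [268, 202, -14, -116] -> -116
  [33, -30, 47, -40, 15] -> [15, -40, 47, -30, 33] -> [-90, 240, -282, 180, -198] -> [240, -282, 180, -198] -> [-240, 282, -180, 198] -> [-242, 280, -182, 196] -> -242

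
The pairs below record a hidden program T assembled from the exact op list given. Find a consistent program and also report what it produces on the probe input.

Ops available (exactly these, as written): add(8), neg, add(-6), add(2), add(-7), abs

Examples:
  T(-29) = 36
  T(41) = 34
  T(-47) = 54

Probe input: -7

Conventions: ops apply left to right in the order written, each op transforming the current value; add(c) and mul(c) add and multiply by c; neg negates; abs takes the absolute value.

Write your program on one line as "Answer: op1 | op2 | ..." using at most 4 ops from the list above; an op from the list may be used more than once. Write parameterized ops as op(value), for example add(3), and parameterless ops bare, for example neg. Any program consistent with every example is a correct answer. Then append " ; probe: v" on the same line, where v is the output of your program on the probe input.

add(-7) | neg | abs ; probe: 14

Check, running the answer program on each example:
  -29 -> -36 -> 36 -> 36
  41 -> 34 -> -34 -> 34
  -47 -> -54 -> 54 -> 54
  probe: -7 -> -14 -> 14 -> 14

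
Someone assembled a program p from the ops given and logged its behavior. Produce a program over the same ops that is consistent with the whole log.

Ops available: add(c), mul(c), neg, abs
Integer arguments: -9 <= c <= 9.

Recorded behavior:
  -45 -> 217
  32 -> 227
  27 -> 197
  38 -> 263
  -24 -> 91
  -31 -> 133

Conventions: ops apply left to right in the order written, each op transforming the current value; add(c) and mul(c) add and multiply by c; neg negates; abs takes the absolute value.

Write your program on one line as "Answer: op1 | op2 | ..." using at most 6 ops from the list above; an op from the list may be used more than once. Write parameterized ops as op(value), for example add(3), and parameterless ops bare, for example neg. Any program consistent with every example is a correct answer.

add(6) | mul(-6) | add(-8) | abs | add(-9)

Check, running the answer program on each example:
  -45 -> -39 -> 234 -> 226 -> 226 -> 217
  32 -> 38 -> -228 -> -236 -> 236 -> 227
  27 -> 33 -> -198 -> -206 -> 206 -> 197
  38 -> 44 -> -264 -> -272 -> 272 -> 263
  -24 -> -18 -> 108 -> 100 -> 100 -> 91
  -31 -> -25 -> 150 -> 142 -> 142 -> 133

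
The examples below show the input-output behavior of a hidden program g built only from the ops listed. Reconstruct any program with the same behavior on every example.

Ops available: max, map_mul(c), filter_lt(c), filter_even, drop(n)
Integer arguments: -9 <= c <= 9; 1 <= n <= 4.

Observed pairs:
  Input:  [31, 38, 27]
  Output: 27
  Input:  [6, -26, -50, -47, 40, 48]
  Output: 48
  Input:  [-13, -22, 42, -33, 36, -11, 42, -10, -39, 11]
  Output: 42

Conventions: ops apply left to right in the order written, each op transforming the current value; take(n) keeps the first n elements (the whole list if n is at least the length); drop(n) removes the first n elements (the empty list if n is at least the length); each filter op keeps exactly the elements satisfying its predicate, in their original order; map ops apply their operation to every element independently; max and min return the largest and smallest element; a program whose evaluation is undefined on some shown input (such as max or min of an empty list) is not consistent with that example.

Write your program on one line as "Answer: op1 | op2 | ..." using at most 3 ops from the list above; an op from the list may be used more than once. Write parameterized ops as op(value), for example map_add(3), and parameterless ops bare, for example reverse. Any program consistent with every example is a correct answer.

drop(2) | max

Check, running the answer program on each example:
  [31, 38, 27] -> [27] -> 27
  [6, -26, -50, -47, 40, 48] -> [-50, -47, 40, 48] -> 48
  [-13, -22, 42, -33, 36, -11, 42, -10, -39, 11] -> [42, -33, 36, -11, 42, -10, -39, 11] -> 42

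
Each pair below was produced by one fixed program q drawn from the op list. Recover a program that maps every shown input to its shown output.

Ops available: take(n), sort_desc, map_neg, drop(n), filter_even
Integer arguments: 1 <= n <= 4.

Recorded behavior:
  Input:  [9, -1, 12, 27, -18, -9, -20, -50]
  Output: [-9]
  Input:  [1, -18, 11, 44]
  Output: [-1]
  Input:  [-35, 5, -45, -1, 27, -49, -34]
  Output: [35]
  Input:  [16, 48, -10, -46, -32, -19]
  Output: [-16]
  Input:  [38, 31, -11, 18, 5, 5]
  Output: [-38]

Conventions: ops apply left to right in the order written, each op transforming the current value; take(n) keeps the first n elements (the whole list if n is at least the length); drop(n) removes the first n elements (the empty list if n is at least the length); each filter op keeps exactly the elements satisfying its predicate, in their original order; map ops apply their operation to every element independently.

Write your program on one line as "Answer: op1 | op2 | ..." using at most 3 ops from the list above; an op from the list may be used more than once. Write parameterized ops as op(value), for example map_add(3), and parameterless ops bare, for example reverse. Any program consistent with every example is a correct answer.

map_neg | take(1)

Check, running the answer program on each example:
  [9, -1, 12, 27, -18, -9, -20, -50] -> [-9, 1, -12, -27, 18, 9, 20, 50] -> [-9]
  [1, -18, 11, 44] -> [-1, 18, -11, -44] -> [-1]
  [-35, 5, -45, -1, 27, -49, -34] -> [35, -5, 45, 1, -27, 49, 34] -> [35]
  [16, 48, -10, -46, -32, -19] -> [-16, -48, 10, 46, 32, 19] -> [-16]
  [38, 31, -11, 18, 5, 5] -> [-38, -31, 11, -18, -5, -5] -> [-38]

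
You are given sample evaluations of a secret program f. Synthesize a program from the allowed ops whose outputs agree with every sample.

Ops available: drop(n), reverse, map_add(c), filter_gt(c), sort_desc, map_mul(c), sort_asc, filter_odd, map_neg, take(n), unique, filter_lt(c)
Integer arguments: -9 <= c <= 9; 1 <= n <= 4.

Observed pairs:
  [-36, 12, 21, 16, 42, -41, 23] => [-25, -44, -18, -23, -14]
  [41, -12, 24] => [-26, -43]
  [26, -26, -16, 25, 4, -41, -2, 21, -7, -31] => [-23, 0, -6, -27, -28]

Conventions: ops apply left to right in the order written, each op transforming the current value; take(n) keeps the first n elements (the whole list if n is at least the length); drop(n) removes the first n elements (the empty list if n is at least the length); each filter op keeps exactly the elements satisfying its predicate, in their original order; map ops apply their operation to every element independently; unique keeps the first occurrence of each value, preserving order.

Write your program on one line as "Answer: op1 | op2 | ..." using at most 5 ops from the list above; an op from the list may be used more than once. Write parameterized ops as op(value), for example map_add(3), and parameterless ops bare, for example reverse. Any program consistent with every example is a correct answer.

map_add(2) | filter_gt(-5) | reverse | map_neg

Check, running the answer program on each example:
  [-36, 12, 21, 16, 42, -41, 23] -> [-34, 14, 23, 18, 44, -39, 25] -> [14, 23, 18, 44, 25] -> [25, 44, 18, 23, 14] -> [-25, -44, -18, -23, -14]
  [41, -12, 24] -> [43, -10, 26] -> [43, 26] -> [26, 43] -> [-26, -43]
  [26, -26, -16, 25, 4, -41, -2, 21, -7, -31] -> [28, -24, -14, 27, 6, -39, 0, 23, -5, -29] -> [28, 27, 6, 0, 23] -> [23, 0, 6, 27, 28] -> [-23, 0, -6, -27, -28]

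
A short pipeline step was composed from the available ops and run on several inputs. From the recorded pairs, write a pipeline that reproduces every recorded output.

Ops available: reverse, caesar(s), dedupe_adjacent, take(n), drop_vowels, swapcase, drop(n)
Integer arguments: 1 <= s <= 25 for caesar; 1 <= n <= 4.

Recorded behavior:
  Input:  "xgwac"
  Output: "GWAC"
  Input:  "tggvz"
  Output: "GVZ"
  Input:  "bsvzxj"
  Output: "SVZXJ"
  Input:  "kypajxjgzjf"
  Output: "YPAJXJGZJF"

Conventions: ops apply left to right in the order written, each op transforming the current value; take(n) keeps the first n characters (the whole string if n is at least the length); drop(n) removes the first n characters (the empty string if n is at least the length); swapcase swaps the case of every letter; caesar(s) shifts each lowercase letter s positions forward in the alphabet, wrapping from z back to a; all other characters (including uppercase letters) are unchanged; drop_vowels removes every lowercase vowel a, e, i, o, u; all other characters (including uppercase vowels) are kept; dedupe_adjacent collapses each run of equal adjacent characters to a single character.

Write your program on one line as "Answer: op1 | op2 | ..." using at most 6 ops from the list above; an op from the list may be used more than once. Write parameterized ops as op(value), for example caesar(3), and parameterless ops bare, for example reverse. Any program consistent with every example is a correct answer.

dedupe_adjacent | reverse | swapcase | reverse | drop(1)

Check, running the answer program on each example:
  "xgwac" -> "xgwac" -> "cawgx" -> "CAWGX" -> "XGWAC" -> "GWAC"
  "tggvz" -> "tgvz" -> "zvgt" -> "ZVGT" -> "TGVZ" -> "GVZ"
  "bsvzxj" -> "bsvzxj" -> "jxzvsb" -> "JXZVSB" -> "BSVZXJ" -> "SVZXJ"
  "kypajxjgzjf" -> "kypajxjgzjf" -> "fjzgjxjapyk" -> "FJZGJXJAPYK" -> "KYPAJXJGZJF" -> "YPAJXJGZJF"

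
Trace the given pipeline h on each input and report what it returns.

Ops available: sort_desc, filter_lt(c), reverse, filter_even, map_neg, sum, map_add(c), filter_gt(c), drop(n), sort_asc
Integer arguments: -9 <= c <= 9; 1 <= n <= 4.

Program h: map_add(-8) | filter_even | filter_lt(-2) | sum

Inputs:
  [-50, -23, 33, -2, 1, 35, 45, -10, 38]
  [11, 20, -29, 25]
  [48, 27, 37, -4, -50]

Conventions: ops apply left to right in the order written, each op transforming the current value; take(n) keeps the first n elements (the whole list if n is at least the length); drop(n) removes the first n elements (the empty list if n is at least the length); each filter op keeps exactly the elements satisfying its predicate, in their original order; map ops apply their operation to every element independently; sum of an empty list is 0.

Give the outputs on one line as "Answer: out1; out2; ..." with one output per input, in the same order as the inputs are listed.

-86; 0; -70

Execution, op by op:
  [-50, -23, 33, -2, 1, 35, 45, -10, 38] -> [-58, -31, 25, -10, -7, 27, 37, -18, 30] -> [-58, -10, -18, 30] -> [-58, -10, -18] -> -86
  [11, 20, -29, 25] -> [3, 12, -37, 17] -> [12] -> [] -> 0
  [48, 27, 37, -4, -50] -> [40, 19, 29, -12, -58] -> [40, -12, -58] -> [-12, -58] -> -70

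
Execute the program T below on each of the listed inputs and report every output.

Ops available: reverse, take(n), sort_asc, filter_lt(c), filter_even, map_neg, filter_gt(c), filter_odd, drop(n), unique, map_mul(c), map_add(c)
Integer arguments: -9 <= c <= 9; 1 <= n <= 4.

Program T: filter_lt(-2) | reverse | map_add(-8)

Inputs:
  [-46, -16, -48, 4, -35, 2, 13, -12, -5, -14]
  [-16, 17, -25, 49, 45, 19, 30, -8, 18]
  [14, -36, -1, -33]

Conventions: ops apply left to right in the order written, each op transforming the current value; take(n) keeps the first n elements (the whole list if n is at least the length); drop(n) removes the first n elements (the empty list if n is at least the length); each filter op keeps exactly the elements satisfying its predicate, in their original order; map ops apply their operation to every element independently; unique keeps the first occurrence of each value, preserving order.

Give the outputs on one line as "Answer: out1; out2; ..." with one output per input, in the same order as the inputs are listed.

[-22, -13, -20, -43, -56, -24, -54]; [-16, -33, -24]; [-41, -44]

Execution, op by op:
  [-46, -16, -48, 4, -35, 2, 13, -12, -5, -14] -> [-46, -16, -48, -35, -12, -5, -14] -> [-14, -5, -12, -35, -48, -16, -46] -> [-22, -13, -20, -43, -56, -24, -54]
  [-16, 17, -25, 49, 45, 19, 30, -8, 18] -> [-16, -25, -8] -> [-8, -25, -16] -> [-16, -33, -24]
  [14, -36, -1, -33] -> [-36, -33] -> [-33, -36] -> [-41, -44]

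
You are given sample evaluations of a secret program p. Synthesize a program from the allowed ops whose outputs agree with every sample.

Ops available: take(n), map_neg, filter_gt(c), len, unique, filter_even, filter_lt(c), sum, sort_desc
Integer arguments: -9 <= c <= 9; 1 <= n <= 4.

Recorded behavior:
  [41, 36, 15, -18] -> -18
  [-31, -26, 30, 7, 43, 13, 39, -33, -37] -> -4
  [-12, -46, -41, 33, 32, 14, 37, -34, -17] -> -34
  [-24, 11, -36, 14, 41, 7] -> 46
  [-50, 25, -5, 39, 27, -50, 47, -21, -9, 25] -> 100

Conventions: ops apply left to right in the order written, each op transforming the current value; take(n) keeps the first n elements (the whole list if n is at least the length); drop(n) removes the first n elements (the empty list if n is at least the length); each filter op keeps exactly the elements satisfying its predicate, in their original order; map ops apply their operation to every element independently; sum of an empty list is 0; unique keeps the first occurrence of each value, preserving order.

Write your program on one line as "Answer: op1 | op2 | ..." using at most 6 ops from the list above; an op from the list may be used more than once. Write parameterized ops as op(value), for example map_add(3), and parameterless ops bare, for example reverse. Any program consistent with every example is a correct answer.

sort_desc | map_neg | filter_even | take(3) | sort_desc | sum

Check, running the answer program on each example:
  [41, 36, 15, -18] -> [41, 36, 15, -18] -> [-41, -36, -15, 18] -> [-36, 18] -> [-36, 18] -> [18, -36] -> -18
  [-31, -26, 30, 7, 43, 13, 39, -33, -37] -> [43, 39, 30, 13, 7, -26, -31, -33, -37] -> [-43, -39, -30, -13, -7, 26, 31, 33, 37] -> [-30, 26] -> [-30, 26] -> [26, -30] -> -4
  [-12, -46, -41, 33, 32, 14, 37, -34, -17] -> [37, 33, 32, 14, -12, -17, -34, -41, -46] -> [-37, -33, -32, -14, 12, 17, 34, 41, 46] -> [-32, -14, 12, 34, 46] -> [-32, -14, 12] -> [12, -14, -32] -> -34
  [-24, 11, -36, 14, 41, 7] -> [41, 14, 11, 7, -24, -36] -> [-41, -14, -11, -7, 24, 36] -> [-14, 24, 36] -> [-14, 24, 36] -> [36, 24, -14] -> 46
  [-50, 25, -5, 39, 27, -50, 47, -21, -9, 25] -> [47, 39, 27, 25, 25, -5, -9, -21, -50, -50] -> [-47, -39, -27, -25, -25, 5, 9, 21, 50, 50] -> [50, 50] -> [50, 50] -> [50, 50] -> 100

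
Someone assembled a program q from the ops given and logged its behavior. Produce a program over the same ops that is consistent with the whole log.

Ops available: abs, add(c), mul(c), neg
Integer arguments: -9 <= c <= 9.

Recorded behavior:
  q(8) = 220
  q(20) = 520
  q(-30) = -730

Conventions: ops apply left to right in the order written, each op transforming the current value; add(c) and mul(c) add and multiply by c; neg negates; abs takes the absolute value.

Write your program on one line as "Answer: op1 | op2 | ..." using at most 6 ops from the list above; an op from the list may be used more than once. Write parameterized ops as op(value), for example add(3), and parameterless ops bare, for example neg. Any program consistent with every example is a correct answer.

mul(-5) | add(5) | add(-9) | neg | mul(-5) | neg

Check, running the answer program on each example:
  8 -> -40 -> -35 -> -44 -> 44 -> -220 -> 220
  20 -> -100 -> -95 -> -104 -> 104 -> -520 -> 520
  -30 -> 150 -> 155 -> 146 -> -146 -> 730 -> -730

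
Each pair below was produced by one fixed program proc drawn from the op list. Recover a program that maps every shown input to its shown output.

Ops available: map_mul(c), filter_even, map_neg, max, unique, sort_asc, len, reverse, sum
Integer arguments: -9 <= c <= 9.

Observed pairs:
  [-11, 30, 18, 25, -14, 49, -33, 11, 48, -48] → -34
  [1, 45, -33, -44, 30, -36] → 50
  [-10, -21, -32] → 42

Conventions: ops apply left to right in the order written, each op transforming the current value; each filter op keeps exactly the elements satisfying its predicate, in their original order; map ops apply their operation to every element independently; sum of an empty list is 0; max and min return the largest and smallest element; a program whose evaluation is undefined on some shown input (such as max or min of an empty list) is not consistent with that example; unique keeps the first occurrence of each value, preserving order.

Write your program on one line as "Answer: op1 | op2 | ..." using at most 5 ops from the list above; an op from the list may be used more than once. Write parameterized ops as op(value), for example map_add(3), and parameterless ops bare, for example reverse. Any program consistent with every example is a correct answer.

filter_even | sort_asc | map_neg | sort_asc | sum

Check, running the answer program on each example:
  [-11, 30, 18, 25, -14, 49, -33, 11, 48, -48] -> [30, 18, -14, 48, -48] -> [-48, -14, 18, 30, 48] -> [48, 14, -18, -30, -48] -> [-48, -30, -18, 14, 48] -> -34
  [1, 45, -33, -44, 30, -36] -> [-44, 30, -36] -> [-44, -36, 30] -> [44, 36, -30] -> [-30, 36, 44] -> 50
  [-10, -21, -32] -> [-10, -32] -> [-32, -10] -> [32, 10] -> [10, 32] -> 42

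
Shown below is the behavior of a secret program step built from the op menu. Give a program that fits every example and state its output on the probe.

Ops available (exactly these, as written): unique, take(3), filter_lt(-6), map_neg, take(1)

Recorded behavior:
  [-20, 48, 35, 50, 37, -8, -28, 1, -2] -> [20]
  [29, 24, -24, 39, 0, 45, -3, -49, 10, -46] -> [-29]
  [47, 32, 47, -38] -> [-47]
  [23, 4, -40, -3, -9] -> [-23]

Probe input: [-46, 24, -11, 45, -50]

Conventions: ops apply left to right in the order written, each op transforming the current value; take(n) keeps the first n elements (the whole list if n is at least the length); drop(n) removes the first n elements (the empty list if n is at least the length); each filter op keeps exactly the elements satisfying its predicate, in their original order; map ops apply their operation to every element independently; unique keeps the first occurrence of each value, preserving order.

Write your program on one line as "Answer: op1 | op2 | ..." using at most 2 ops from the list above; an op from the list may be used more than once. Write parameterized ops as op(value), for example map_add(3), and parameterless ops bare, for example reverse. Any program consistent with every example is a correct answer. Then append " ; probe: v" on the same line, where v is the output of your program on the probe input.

take(1) | map_neg ; probe: [46]

Check, running the answer program on each example:
  [-20, 48, 35, 50, 37, -8, -28, 1, -2] -> [-20] -> [20]
  [29, 24, -24, 39, 0, 45, -3, -49, 10, -46] -> [29] -> [-29]
  [47, 32, 47, -38] -> [47] -> [-47]
  [23, 4, -40, -3, -9] -> [23] -> [-23]
  probe: [-46, 24, -11, 45, -50] -> [-46] -> [46]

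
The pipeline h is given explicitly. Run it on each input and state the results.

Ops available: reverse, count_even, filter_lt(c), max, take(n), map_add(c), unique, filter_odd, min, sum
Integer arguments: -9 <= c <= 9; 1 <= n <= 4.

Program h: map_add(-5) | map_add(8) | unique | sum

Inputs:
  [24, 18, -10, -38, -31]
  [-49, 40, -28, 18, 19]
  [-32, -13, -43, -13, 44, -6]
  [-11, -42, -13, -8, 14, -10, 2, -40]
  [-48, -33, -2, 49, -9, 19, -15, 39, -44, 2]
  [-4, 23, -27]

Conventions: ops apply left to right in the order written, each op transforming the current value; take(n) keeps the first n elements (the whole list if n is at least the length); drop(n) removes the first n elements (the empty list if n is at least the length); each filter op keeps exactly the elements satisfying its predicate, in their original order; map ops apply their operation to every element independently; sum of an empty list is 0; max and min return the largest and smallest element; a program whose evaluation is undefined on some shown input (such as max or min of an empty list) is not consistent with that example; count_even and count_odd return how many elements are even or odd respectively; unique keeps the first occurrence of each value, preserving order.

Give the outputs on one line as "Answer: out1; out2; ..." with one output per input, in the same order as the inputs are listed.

-22; 15; -35; -84; -12; 1

Execution, op by op:
  [24, 18, -10, -38, -31] -> [19, 13, -15, -43, -36] -> [27, 21, -7, -35, -28] -> [27, 21, -7, -35, -28] -> -22
  [-49, 40, -28, 18, 19] -> [-54, 35, -33, 13, 14] -> [-46, 43, -25, 21, 22] -> [-46, 43, -25, 21, 22] -> 15
  [-32, -13, -43, -13, 44, -6] -> [-37, -18, -48, -18, 39, -11] -> [-29, -10, -40, -10, 47, -3] -> [-29, -10, -40, 47, -3] -> -35
  [-11, -42, -13, -8, 14, -10, 2, -40] -> [-16, -47, -18, -13, 9, -15, -3, -45] -> [-8, -39, -10, -5, 17, -7, 5, -37] -> [-8, -39, -10, -5, 17, -7, 5, -37] -> -84
  [-48, -33, -2, 49, -9, 19, -15, 39, -44, 2] -> [-53, -38, -7, 44, -14, 14, -20, 34, -49, -3] -> [-45, -30, 1, 52, -6, 22, -12, 42, -41, 5] -> [-45, -30, 1, 52, -6, 22, -12, 42, -41, 5] -> -12
  [-4, 23, -27] -> [-9, 18, -32] -> [-1, 26, -24] -> [-1, 26, -24] -> 1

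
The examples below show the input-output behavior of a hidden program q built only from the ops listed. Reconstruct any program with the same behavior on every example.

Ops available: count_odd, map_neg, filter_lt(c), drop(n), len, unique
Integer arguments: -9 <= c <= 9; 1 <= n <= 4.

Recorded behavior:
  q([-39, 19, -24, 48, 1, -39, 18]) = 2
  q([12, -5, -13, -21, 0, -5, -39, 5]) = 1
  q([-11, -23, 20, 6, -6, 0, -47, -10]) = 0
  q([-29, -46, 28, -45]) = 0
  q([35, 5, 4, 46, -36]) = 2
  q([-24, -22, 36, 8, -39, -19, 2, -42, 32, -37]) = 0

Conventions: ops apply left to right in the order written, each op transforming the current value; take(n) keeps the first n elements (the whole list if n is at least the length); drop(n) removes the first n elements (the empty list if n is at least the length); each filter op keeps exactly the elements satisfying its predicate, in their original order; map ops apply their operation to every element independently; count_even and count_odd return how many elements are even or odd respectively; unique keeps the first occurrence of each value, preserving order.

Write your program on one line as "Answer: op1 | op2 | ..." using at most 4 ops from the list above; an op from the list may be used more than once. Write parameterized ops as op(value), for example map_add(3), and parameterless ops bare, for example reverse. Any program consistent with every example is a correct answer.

map_neg | filter_lt(4) | count_odd

Check, running the answer program on each example:
  [-39, 19, -24, 48, 1, -39, 18] -> [39, -19, 24, -48, -1, 39, -18] -> [-19, -48, -1, -18] -> 2
  [12, -5, -13, -21, 0, -5, -39, 5] -> [-12, 5, 13, 21, 0, 5, 39, -5] -> [-12, 0, -5] -> 1
  [-11, -23, 20, 6, -6, 0, -47, -10] -> [11, 23, -20, -6, 6, 0, 47, 10] -> [-20, -6, 0] -> 0
  [-29, -46, 28, -45] -> [29, 46, -28, 45] -> [-28] -> 0
  [35, 5, 4, 46, -36] -> [-35, -5, -4, -46, 36] -> [-35, -5, -4, -46] -> 2
  [-24, -22, 36, 8, -39, -19, 2, -42, 32, -37] -> [24, 22, -36, -8, 39, 19, -2, 42, -32, 37] -> [-36, -8, -2, -32] -> 0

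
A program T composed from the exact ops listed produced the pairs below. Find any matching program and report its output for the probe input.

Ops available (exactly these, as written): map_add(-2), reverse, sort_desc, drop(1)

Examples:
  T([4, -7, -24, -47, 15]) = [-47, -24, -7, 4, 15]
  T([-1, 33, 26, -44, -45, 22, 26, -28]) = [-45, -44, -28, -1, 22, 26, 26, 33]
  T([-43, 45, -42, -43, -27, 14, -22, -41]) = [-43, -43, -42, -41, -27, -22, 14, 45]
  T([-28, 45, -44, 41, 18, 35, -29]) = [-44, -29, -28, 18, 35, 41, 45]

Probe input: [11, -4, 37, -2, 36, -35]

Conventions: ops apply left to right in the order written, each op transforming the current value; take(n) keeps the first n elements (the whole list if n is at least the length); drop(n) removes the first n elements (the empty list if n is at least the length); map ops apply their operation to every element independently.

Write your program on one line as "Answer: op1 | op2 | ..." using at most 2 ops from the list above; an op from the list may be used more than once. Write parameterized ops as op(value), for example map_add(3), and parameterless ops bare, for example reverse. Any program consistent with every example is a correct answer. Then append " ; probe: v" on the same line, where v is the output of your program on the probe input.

sort_desc | reverse ; probe: [-35, -4, -2, 11, 36, 37]

Check, running the answer program on each example:
  [4, -7, -24, -47, 15] -> [15, 4, -7, -24, -47] -> [-47, -24, -7, 4, 15]
  [-1, 33, 26, -44, -45, 22, 26, -28] -> [33, 26, 26, 22, -1, -28, -44, -45] -> [-45, -44, -28, -1, 22, 26, 26, 33]
  [-43, 45, -42, -43, -27, 14, -22, -41] -> [45, 14, -22, -27, -41, -42, -43, -43] -> [-43, -43, -42, -41, -27, -22, 14, 45]
  [-28, 45, -44, 41, 18, 35, -29] -> [45, 41, 35, 18, -28, -29, -44] -> [-44, -29, -28, 18, 35, 41, 45]
  probe: [11, -4, 37, -2, 36, -35] -> [37, 36, 11, -2, -4, -35] -> [-35, -4, -2, 11, 36, 37]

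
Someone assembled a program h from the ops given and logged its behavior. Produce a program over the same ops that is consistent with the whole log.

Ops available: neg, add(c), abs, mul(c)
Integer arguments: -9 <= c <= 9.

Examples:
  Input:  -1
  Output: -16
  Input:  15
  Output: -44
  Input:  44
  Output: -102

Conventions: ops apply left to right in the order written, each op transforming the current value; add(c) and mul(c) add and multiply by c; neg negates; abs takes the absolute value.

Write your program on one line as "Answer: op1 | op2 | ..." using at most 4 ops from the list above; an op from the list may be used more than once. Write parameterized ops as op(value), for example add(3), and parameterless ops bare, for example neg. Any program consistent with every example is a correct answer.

abs | add(4) | add(3) | mul(-2)

Check, running the answer program on each example:
  -1 -> 1 -> 5 -> 8 -> -16
  15 -> 15 -> 19 -> 22 -> -44
  44 -> 44 -> 48 -> 51 -> -102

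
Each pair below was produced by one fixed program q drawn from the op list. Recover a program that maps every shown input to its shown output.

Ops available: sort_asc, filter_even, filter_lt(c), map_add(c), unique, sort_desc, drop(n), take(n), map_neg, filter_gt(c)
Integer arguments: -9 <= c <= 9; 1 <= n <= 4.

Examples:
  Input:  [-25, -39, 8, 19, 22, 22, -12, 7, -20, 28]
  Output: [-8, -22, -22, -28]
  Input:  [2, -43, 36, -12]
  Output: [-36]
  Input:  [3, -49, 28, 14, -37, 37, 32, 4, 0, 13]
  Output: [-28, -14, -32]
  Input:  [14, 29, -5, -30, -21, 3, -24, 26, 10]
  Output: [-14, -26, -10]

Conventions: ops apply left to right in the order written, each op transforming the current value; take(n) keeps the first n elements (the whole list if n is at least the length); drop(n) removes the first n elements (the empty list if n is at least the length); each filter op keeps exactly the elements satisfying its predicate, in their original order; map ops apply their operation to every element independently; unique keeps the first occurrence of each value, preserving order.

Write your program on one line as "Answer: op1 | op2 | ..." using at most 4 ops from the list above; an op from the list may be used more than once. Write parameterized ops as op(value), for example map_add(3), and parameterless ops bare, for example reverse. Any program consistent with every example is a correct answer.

filter_gt(5) | map_neg | filter_even

Check, running the answer program on each example:
  [-25, -39, 8, 19, 22, 22, -12, 7, -20, 28] -> [8, 19, 22, 22, 7, 28] -> [-8, -19, -22, -22, -7, -28] -> [-8, -22, -22, -28]
  [2, -43, 36, -12] -> [36] -> [-36] -> [-36]
  [3, -49, 28, 14, -37, 37, 32, 4, 0, 13] -> [28, 14, 37, 32, 13] -> [-28, -14, -37, -32, -13] -> [-28, -14, -32]
  [14, 29, -5, -30, -21, 3, -24, 26, 10] -> [14, 29, 26, 10] -> [-14, -29, -26, -10] -> [-14, -26, -10]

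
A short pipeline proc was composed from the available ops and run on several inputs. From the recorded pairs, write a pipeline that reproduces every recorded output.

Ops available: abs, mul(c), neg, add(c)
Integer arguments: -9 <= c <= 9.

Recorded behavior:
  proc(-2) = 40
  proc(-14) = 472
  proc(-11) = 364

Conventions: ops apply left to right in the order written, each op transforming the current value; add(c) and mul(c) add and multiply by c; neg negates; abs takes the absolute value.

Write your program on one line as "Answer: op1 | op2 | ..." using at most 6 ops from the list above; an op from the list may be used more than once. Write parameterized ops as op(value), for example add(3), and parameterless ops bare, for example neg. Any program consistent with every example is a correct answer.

mul(4) | add(4) | mul(-9) | mul(-1) | add(-4) | abs

Check, running the answer program on each example:
  -2 -> -8 -> -4 -> 36 -> -36 -> -40 -> 40
  -14 -> -56 -> -52 -> 468 -> -468 -> -472 -> 472
  -11 -> -44 -> -40 -> 360 -> -360 -> -364 -> 364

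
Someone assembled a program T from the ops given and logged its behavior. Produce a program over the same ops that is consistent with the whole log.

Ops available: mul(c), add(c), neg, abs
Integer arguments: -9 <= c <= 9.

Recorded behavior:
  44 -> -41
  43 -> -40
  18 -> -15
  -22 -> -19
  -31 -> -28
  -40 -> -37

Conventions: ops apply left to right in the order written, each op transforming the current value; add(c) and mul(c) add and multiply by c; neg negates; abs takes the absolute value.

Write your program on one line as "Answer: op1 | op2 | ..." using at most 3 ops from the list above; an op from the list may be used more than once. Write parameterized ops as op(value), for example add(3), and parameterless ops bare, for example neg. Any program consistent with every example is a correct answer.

abs | add(-3) | neg

Check, running the answer program on each example:
  44 -> 44 -> 41 -> -41
  43 -> 43 -> 40 -> -40
  18 -> 18 -> 15 -> -15
  -22 -> 22 -> 19 -> -19
  -31 -> 31 -> 28 -> -28
  -40 -> 40 -> 37 -> -37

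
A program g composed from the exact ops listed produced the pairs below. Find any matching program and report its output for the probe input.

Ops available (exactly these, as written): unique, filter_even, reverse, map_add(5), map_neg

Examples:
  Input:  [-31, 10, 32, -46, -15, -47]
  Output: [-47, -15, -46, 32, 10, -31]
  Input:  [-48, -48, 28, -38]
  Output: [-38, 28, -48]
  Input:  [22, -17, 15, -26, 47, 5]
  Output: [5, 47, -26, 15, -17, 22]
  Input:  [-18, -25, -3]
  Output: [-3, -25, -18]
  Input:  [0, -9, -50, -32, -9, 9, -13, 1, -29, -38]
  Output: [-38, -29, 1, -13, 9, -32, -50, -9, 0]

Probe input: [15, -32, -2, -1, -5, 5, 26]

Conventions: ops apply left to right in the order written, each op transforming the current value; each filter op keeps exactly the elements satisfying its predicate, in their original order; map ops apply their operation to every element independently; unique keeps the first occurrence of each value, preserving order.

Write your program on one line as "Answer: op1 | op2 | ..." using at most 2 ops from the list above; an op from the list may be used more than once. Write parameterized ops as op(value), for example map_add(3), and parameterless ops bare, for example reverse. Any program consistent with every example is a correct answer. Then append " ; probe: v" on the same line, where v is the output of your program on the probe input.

unique | reverse ; probe: [26, 5, -5, -1, -2, -32, 15]

Check, running the answer program on each example:
  [-31, 10, 32, -46, -15, -47] -> [-31, 10, 32, -46, -15, -47] -> [-47, -15, -46, 32, 10, -31]
  [-48, -48, 28, -38] -> [-48, 28, -38] -> [-38, 28, -48]
  [22, -17, 15, -26, 47, 5] -> [22, -17, 15, -26, 47, 5] -> [5, 47, -26, 15, -17, 22]
  [-18, -25, -3] -> [-18, -25, -3] -> [-3, -25, -18]
  [0, -9, -50, -32, -9, 9, -13, 1, -29, -38] -> [0, -9, -50, -32, 9, -13, 1, -29, -38] -> [-38, -29, 1, -13, 9, -32, -50, -9, 0]
  probe: [15, -32, -2, -1, -5, 5, 26] -> [15, -32, -2, -1, -5, 5, 26] -> [26, 5, -5, -1, -2, -32, 15]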